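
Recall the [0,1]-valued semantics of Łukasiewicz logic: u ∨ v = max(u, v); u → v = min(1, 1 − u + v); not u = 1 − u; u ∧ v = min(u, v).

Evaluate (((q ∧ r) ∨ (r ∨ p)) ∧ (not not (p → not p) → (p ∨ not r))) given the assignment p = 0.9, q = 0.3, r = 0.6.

(q ∧ r) = min(0.3, 0.6) = 0.3
(r ∨ p) = max(0.6, 0.9) = 0.9
((q ∧ r) ∨ (r ∨ p)) = max(0.3, 0.9) = 0.9
not p: Łukasiewicz ¬ gives 1 − 0.9 = 0.1
(p → not p): min(1, 1 − 0.9 + 0.1) = 0.2
not (p → not p): Łukasiewicz ¬ gives 1 − 0.2 = 0.8
not not (p → not p): Łukasiewicz ¬ gives 1 − 0.8 = 0.2
not r: Łukasiewicz ¬ gives 1 − 0.6 = 0.4
(p ∨ not r) = max(0.9, 0.4) = 0.9
(not not (p → not p) → (p ∨ not r)): min(1, 1 − 0.2 + 0.9) = 1
(((q ∧ r) ∨ (r ∨ p)) ∧ (not not (p → not p) → (p ∨ not r))) = min(0.9, 1) = 0.9

0.90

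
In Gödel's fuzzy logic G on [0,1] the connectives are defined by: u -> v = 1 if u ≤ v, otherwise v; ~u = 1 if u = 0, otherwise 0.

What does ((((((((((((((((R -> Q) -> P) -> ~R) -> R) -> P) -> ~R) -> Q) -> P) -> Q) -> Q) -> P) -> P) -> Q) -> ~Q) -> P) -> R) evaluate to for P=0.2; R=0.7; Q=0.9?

0.70

(R -> Q): 0.7 ≤ 0.9, so result = 1
((R -> Q) -> P): 1 > 0.2, so result = 0.2
~R: Gödel ¬ of 0.7 = 0 (operand ≠ 0)
(((R -> Q) -> P) -> ~R): 0.2 > 0, so result = 0
((((R -> Q) -> P) -> ~R) -> R): 0 ≤ 0.7, so result = 1
(((((R -> Q) -> P) -> ~R) -> R) -> P): 1 > 0.2, so result = 0.2
~R: Gödel ¬ of 0.7 = 0 (operand ≠ 0)
((((((R -> Q) -> P) -> ~R) -> R) -> P) -> ~R): 0.2 > 0, so result = 0
(((((((R -> Q) -> P) -> ~R) -> R) -> P) -> ~R) -> Q): 0 ≤ 0.9, so result = 1
((((((((R -> Q) -> P) -> ~R) -> R) -> P) -> ~R) -> Q) -> P): 1 > 0.2, so result = 0.2
(((((((((R -> Q) -> P) -> ~R) -> R) -> P) -> ~R) -> Q) -> P) -> Q): 0.2 ≤ 0.9, so result = 1
((((((((((R -> Q) -> P) -> ~R) -> R) -> P) -> ~R) -> Q) -> P) -> Q) -> Q): 1 > 0.9, so result = 0.9
(((((((((((R -> Q) -> P) -> ~R) -> R) -> P) -> ~R) -> Q) -> P) -> Q) -> Q) -> P): 0.9 > 0.2, so result = 0.2
((((((((((((R -> Q) -> P) -> ~R) -> R) -> P) -> ~R) -> Q) -> P) -> Q) -> Q) -> P) -> P): 0.2 ≤ 0.2, so result = 1
(((((((((((((R -> Q) -> P) -> ~R) -> R) -> P) -> ~R) -> Q) -> P) -> Q) -> Q) -> P) -> P) -> Q): 1 > 0.9, so result = 0.9
~Q: Gödel ¬ of 0.9 = 0 (operand ≠ 0)
((((((((((((((R -> Q) -> P) -> ~R) -> R) -> P) -> ~R) -> Q) -> P) -> Q) -> Q) -> P) -> P) -> Q) -> ~Q): 0.9 > 0, so result = 0
(((((((((((((((R -> Q) -> P) -> ~R) -> R) -> P) -> ~R) -> Q) -> P) -> Q) -> Q) -> P) -> P) -> Q) -> ~Q) -> P): 0 ≤ 0.2, so result = 1
((((((((((((((((R -> Q) -> P) -> ~R) -> R) -> P) -> ~R) -> Q) -> P) -> Q) -> Q) -> P) -> P) -> Q) -> ~Q) -> P) -> R): 1 > 0.7, so result = 0.7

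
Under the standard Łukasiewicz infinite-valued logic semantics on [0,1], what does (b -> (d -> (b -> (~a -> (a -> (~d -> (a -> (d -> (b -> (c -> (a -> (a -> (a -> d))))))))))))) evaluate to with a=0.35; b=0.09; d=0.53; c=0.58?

~a: Łukasiewicz ¬ gives 1 − 0.35 = 0.65
~d: Łukasiewicz ¬ gives 1 − 0.53 = 0.47
(a -> d): min(1, 1 − 0.35 + 0.53) = 1
(a -> (a -> d)): min(1, 1 − 0.35 + 1) = 1
(a -> (a -> (a -> d))): min(1, 1 − 0.35 + 1) = 1
(c -> (a -> (a -> (a -> d)))): min(1, 1 − 0.58 + 1) = 1
(b -> (c -> (a -> (a -> (a -> d))))): min(1, 1 − 0.09 + 1) = 1
(d -> (b -> (c -> (a -> (a -> (a -> d)))))): min(1, 1 − 0.53 + 1) = 1
(a -> (d -> (b -> (c -> (a -> (a -> (a -> d))))))): min(1, 1 − 0.35 + 1) = 1
(~d -> (a -> (d -> (b -> (c -> (a -> (a -> (a -> d)))))))): min(1, 1 − 0.47 + 1) = 1
(a -> (~d -> (a -> (d -> (b -> (c -> (a -> (a -> (a -> d))))))))): min(1, 1 − 0.35 + 1) = 1
(~a -> (a -> (~d -> (a -> (d -> (b -> (c -> (a -> (a -> (a -> d)))))))))): min(1, 1 − 0.65 + 1) = 1
(b -> (~a -> (a -> (~d -> (a -> (d -> (b -> (c -> (a -> (a -> (a -> d))))))))))): min(1, 1 − 0.09 + 1) = 1
(d -> (b -> (~a -> (a -> (~d -> (a -> (d -> (b -> (c -> (a -> (a -> (a -> d)))))))))))): min(1, 1 − 0.53 + 1) = 1
(b -> (d -> (b -> (~a -> (a -> (~d -> (a -> (d -> (b -> (c -> (a -> (a -> (a -> d))))))))))))): min(1, 1 − 0.09 + 1) = 1

1.00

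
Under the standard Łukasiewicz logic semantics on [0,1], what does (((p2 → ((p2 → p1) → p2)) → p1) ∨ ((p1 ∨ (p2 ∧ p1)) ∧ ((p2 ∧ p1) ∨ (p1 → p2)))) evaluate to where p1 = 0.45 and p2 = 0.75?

0.45

(p2 → p1): min(1, 1 − 0.75 + 0.45) = 0.7
((p2 → p1) → p2): min(1, 1 − 0.7 + 0.75) = 1
(p2 → ((p2 → p1) → p2)): min(1, 1 − 0.75 + 1) = 1
((p2 → ((p2 → p1) → p2)) → p1): min(1, 1 − 1 + 0.45) = 0.45
(p2 ∧ p1) = min(0.75, 0.45) = 0.45
(p1 ∨ (p2 ∧ p1)) = max(0.45, 0.45) = 0.45
(p2 ∧ p1) = min(0.75, 0.45) = 0.45
(p1 → p2): min(1, 1 − 0.45 + 0.75) = 1
((p2 ∧ p1) ∨ (p1 → p2)) = max(0.45, 1) = 1
((p1 ∨ (p2 ∧ p1)) ∧ ((p2 ∧ p1) ∨ (p1 → p2))) = min(0.45, 1) = 0.45
(((p2 → ((p2 → p1) → p2)) → p1) ∨ ((p1 ∨ (p2 ∧ p1)) ∧ ((p2 ∧ p1) ∨ (p1 → p2)))) = max(0.45, 0.45) = 0.45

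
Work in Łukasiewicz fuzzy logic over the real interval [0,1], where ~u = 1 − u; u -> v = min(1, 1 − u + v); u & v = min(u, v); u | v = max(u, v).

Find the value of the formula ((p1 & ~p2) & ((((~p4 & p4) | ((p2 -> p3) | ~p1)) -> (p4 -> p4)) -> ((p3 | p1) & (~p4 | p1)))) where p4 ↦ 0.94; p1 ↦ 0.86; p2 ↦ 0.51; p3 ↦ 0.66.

0.49

~p2: Łukasiewicz ¬ gives 1 − 0.51 = 0.49
(p1 & ~p2) = min(0.86, 0.49) = 0.49
~p4: Łukasiewicz ¬ gives 1 − 0.94 = 0.06
(~p4 & p4) = min(0.06, 0.94) = 0.06
(p2 -> p3): min(1, 1 − 0.51 + 0.66) = 1
~p1: Łukasiewicz ¬ gives 1 − 0.86 = 0.14
((p2 -> p3) | ~p1) = max(1, 0.14) = 1
((~p4 & p4) | ((p2 -> p3) | ~p1)) = max(0.06, 1) = 1
(p4 -> p4): min(1, 1 − 0.94 + 0.94) = 1
(((~p4 & p4) | ((p2 -> p3) | ~p1)) -> (p4 -> p4)): min(1, 1 − 1 + 1) = 1
(p3 | p1) = max(0.66, 0.86) = 0.86
~p4: Łukasiewicz ¬ gives 1 − 0.94 = 0.06
(~p4 | p1) = max(0.06, 0.86) = 0.86
((p3 | p1) & (~p4 | p1)) = min(0.86, 0.86) = 0.86
((((~p4 & p4) | ((p2 -> p3) | ~p1)) -> (p4 -> p4)) -> ((p3 | p1) & (~p4 | p1))): min(1, 1 − 1 + 0.86) = 0.86
((p1 & ~p2) & ((((~p4 & p4) | ((p2 -> p3) | ~p1)) -> (p4 -> p4)) -> ((p3 | p1) & (~p4 | p1)))) = min(0.49, 0.86) = 0.49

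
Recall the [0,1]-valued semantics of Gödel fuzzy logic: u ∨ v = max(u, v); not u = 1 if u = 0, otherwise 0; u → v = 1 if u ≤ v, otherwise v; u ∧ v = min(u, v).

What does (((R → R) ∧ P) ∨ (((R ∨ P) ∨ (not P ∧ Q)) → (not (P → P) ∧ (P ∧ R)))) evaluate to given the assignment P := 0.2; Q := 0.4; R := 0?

(R → R): 0 ≤ 0, so result = 1
((R → R) ∧ P) = min(1, 0.2) = 0.2
(R ∨ P) = max(0, 0.2) = 0.2
not P: Gödel ¬ of 0.2 = 0 (operand ≠ 0)
(not P ∧ Q) = min(0, 0.4) = 0
((R ∨ P) ∨ (not P ∧ Q)) = max(0.2, 0) = 0.2
(P → P): 0.2 ≤ 0.2, so result = 1
not (P → P): Gödel ¬ of 1 = 0 (operand ≠ 0)
(P ∧ R) = min(0.2, 0) = 0
(not (P → P) ∧ (P ∧ R)) = min(0, 0) = 0
(((R ∨ P) ∨ (not P ∧ Q)) → (not (P → P) ∧ (P ∧ R))): 0.2 > 0, so result = 0
(((R → R) ∧ P) ∨ (((R ∨ P) ∨ (not P ∧ Q)) → (not (P → P) ∧ (P ∧ R)))) = max(0.2, 0) = 0.2

0.20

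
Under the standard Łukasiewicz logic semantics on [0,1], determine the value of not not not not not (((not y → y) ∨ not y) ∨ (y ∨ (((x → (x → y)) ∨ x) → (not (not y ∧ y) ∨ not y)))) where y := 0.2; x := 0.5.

not y: Łukasiewicz ¬ gives 1 − 0.2 = 0.8
(not y → y): min(1, 1 − 0.8 + 0.2) = 0.4
not y: Łukasiewicz ¬ gives 1 − 0.2 = 0.8
((not y → y) ∨ not y) = max(0.4, 0.8) = 0.8
(x → y): min(1, 1 − 0.5 + 0.2) = 0.7
(x → (x → y)): min(1, 1 − 0.5 + 0.7) = 1
((x → (x → y)) ∨ x) = max(1, 0.5) = 1
not y: Łukasiewicz ¬ gives 1 − 0.2 = 0.8
(not y ∧ y) = min(0.8, 0.2) = 0.2
not (not y ∧ y): Łukasiewicz ¬ gives 1 − 0.2 = 0.8
not y: Łukasiewicz ¬ gives 1 − 0.2 = 0.8
(not (not y ∧ y) ∨ not y) = max(0.8, 0.8) = 0.8
(((x → (x → y)) ∨ x) → (not (not y ∧ y) ∨ not y)): min(1, 1 − 1 + 0.8) = 0.8
(y ∨ (((x → (x → y)) ∨ x) → (not (not y ∧ y) ∨ not y))) = max(0.2, 0.8) = 0.8
(((not y → y) ∨ not y) ∨ (y ∨ (((x → (x → y)) ∨ x) → (not (not y ∧ y) ∨ not y)))) = max(0.8, 0.8) = 0.8
not (((not y → y) ∨ not y) ∨ (y ∨ (((x → (x → y)) ∨ x) → (not (not y ∧ y) ∨ not y)))): Łukasiewicz ¬ gives 1 − 0.8 = 0.2
not not (((not y → y) ∨ not y) ∨ (y ∨ (((x → (x → y)) ∨ x) → (not (not y ∧ y) ∨ not y)))): Łukasiewicz ¬ gives 1 − 0.2 = 0.8
not not not (((not y → y) ∨ not y) ∨ (y ∨ (((x → (x → y)) ∨ x) → (not (not y ∧ y) ∨ not y)))): Łukasiewicz ¬ gives 1 − 0.8 = 0.2
not not not not (((not y → y) ∨ not y) ∨ (y ∨ (((x → (x → y)) ∨ x) → (not (not y ∧ y) ∨ not y)))): Łukasiewicz ¬ gives 1 − 0.2 = 0.8
not not not not not (((not y → y) ∨ not y) ∨ (y ∨ (((x → (x → y)) ∨ x) → (not (not y ∧ y) ∨ not y)))): Łukasiewicz ¬ gives 1 − 0.8 = 0.2

0.20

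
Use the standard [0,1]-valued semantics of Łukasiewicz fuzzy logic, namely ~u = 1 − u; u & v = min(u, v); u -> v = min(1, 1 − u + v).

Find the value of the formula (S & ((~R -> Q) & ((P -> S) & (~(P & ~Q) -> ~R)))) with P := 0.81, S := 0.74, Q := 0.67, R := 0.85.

~R: Łukasiewicz ¬ gives 1 − 0.85 = 0.15
(~R -> Q): min(1, 1 − 0.15 + 0.67) = 1
(P -> S): min(1, 1 − 0.81 + 0.74) = 0.93
~Q: Łukasiewicz ¬ gives 1 − 0.67 = 0.33
(P & ~Q) = min(0.81, 0.33) = 0.33
~(P & ~Q): Łukasiewicz ¬ gives 1 − 0.33 = 0.67
~R: Łukasiewicz ¬ gives 1 − 0.85 = 0.15
(~(P & ~Q) -> ~R): min(1, 1 − 0.67 + 0.15) = 0.48
((P -> S) & (~(P & ~Q) -> ~R)) = min(0.93, 0.48) = 0.48
((~R -> Q) & ((P -> S) & (~(P & ~Q) -> ~R))) = min(1, 0.48) = 0.48
(S & ((~R -> Q) & ((P -> S) & (~(P & ~Q) -> ~R)))) = min(0.74, 0.48) = 0.48

0.48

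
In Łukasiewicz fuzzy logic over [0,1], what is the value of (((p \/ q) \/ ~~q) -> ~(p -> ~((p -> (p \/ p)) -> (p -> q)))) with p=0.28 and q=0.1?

(p \/ q) = max(0.28, 0.1) = 0.28
~q: Łukasiewicz ¬ gives 1 − 0.1 = 0.9
~~q: Łukasiewicz ¬ gives 1 − 0.9 = 0.1
((p \/ q) \/ ~~q) = max(0.28, 0.1) = 0.28
(p \/ p) = max(0.28, 0.28) = 0.28
(p -> (p \/ p)): min(1, 1 − 0.28 + 0.28) = 1
(p -> q): min(1, 1 − 0.28 + 0.1) = 0.82
((p -> (p \/ p)) -> (p -> q)): min(1, 1 − 1 + 0.82) = 0.82
~((p -> (p \/ p)) -> (p -> q)): Łukasiewicz ¬ gives 1 − 0.82 = 0.18
(p -> ~((p -> (p \/ p)) -> (p -> q))): min(1, 1 − 0.28 + 0.18) = 0.9
~(p -> ~((p -> (p \/ p)) -> (p -> q))): Łukasiewicz ¬ gives 1 − 0.9 = 0.1
(((p \/ q) \/ ~~q) -> ~(p -> ~((p -> (p \/ p)) -> (p -> q)))): min(1, 1 − 0.28 + 0.1) = 0.82

0.82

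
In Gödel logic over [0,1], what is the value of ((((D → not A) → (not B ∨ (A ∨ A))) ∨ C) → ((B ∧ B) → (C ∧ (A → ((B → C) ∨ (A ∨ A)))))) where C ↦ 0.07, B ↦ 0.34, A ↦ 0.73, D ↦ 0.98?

0.07

not A: Gödel ¬ of 0.73 = 0 (operand ≠ 0)
(D → not A): 0.98 > 0, so result = 0
not B: Gödel ¬ of 0.34 = 0 (operand ≠ 0)
(A ∨ A) = max(0.73, 0.73) = 0.73
(not B ∨ (A ∨ A)) = max(0, 0.73) = 0.73
((D → not A) → (not B ∨ (A ∨ A))): 0 ≤ 0.73, so result = 1
(((D → not A) → (not B ∨ (A ∨ A))) ∨ C) = max(1, 0.07) = 1
(B ∧ B) = min(0.34, 0.34) = 0.34
(B → C): 0.34 > 0.07, so result = 0.07
(A ∨ A) = max(0.73, 0.73) = 0.73
((B → C) ∨ (A ∨ A)) = max(0.07, 0.73) = 0.73
(A → ((B → C) ∨ (A ∨ A))): 0.73 ≤ 0.73, so result = 1
(C ∧ (A → ((B → C) ∨ (A ∨ A)))) = min(0.07, 1) = 0.07
((B ∧ B) → (C ∧ (A → ((B → C) ∨ (A ∨ A))))): 0.34 > 0.07, so result = 0.07
((((D → not A) → (not B ∨ (A ∨ A))) ∨ C) → ((B ∧ B) → (C ∧ (A → ((B → C) ∨ (A ∨ A)))))): 1 > 0.07, so result = 0.07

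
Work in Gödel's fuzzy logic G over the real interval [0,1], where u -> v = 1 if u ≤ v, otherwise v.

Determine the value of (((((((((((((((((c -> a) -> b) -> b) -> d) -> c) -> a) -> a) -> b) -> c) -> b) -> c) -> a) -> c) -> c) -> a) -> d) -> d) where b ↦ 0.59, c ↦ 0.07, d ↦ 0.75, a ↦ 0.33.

0.75

(c -> a): 0.07 ≤ 0.33, so result = 1
((c -> a) -> b): 1 > 0.59, so result = 0.59
(((c -> a) -> b) -> b): 0.59 ≤ 0.59, so result = 1
((((c -> a) -> b) -> b) -> d): 1 > 0.75, so result = 0.75
(((((c -> a) -> b) -> b) -> d) -> c): 0.75 > 0.07, so result = 0.07
((((((c -> a) -> b) -> b) -> d) -> c) -> a): 0.07 ≤ 0.33, so result = 1
(((((((c -> a) -> b) -> b) -> d) -> c) -> a) -> a): 1 > 0.33, so result = 0.33
((((((((c -> a) -> b) -> b) -> d) -> c) -> a) -> a) -> b): 0.33 ≤ 0.59, so result = 1
(((((((((c -> a) -> b) -> b) -> d) -> c) -> a) -> a) -> b) -> c): 1 > 0.07, so result = 0.07
((((((((((c -> a) -> b) -> b) -> d) -> c) -> a) -> a) -> b) -> c) -> b): 0.07 ≤ 0.59, so result = 1
(((((((((((c -> a) -> b) -> b) -> d) -> c) -> a) -> a) -> b) -> c) -> b) -> c): 1 > 0.07, so result = 0.07
((((((((((((c -> a) -> b) -> b) -> d) -> c) -> a) -> a) -> b) -> c) -> b) -> c) -> a): 0.07 ≤ 0.33, so result = 1
(((((((((((((c -> a) -> b) -> b) -> d) -> c) -> a) -> a) -> b) -> c) -> b) -> c) -> a) -> c): 1 > 0.07, so result = 0.07
((((((((((((((c -> a) -> b) -> b) -> d) -> c) -> a) -> a) -> b) -> c) -> b) -> c) -> a) -> c) -> c): 0.07 ≤ 0.07, so result = 1
(((((((((((((((c -> a) -> b) -> b) -> d) -> c) -> a) -> a) -> b) -> c) -> b) -> c) -> a) -> c) -> c) -> a): 1 > 0.33, so result = 0.33
((((((((((((((((c -> a) -> b) -> b) -> d) -> c) -> a) -> a) -> b) -> c) -> b) -> c) -> a) -> c) -> c) -> a) -> d): 0.33 ≤ 0.75, so result = 1
(((((((((((((((((c -> a) -> b) -> b) -> d) -> c) -> a) -> a) -> b) -> c) -> b) -> c) -> a) -> c) -> c) -> a) -> d) -> d): 1 > 0.75, so result = 0.75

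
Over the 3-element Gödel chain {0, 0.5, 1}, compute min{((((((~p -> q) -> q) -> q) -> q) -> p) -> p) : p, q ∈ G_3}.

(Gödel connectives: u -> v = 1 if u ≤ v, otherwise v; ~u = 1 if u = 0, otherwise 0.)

The minimum is attained at p = 0.5, q = 0:
  ~p: Gödel ¬ of 0.5 = 0 (operand ≠ 0)
  (~p -> q): 0 ≤ 0, so result = 1
  ((~p -> q) -> q): 1 > 0, so result = 0
  (((~p -> q) -> q) -> q): 0 ≤ 0, so result = 1
  ((((~p -> q) -> q) -> q) -> q): 1 > 0, so result = 0
  (((((~p -> q) -> q) -> q) -> q) -> p): 0 ≤ 0.5, so result = 1
  ((((((~p -> q) -> q) -> q) -> q) -> p) -> p): 1 > 0.5, so result = 0.5
Checking all 9 assignments confirms none give a value below 0.50.

0.50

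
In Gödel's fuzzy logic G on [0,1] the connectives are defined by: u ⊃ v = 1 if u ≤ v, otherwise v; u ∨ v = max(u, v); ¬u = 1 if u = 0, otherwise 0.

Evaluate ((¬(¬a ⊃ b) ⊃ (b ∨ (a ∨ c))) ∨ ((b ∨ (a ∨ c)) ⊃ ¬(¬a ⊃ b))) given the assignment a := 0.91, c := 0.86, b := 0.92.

1.00

¬a: Gödel ¬ of 0.91 = 0 (operand ≠ 0)
(¬a ⊃ b): 0 ≤ 0.92, so result = 1
¬(¬a ⊃ b): Gödel ¬ of 1 = 0 (operand ≠ 0)
(a ∨ c) = max(0.91, 0.86) = 0.91
(b ∨ (a ∨ c)) = max(0.92, 0.91) = 0.92
(¬(¬a ⊃ b) ⊃ (b ∨ (a ∨ c))): 0 ≤ 0.92, so result = 1
(a ∨ c) = max(0.91, 0.86) = 0.91
(b ∨ (a ∨ c)) = max(0.92, 0.91) = 0.92
¬a: Gödel ¬ of 0.91 = 0 (operand ≠ 0)
(¬a ⊃ b): 0 ≤ 0.92, so result = 1
¬(¬a ⊃ b): Gödel ¬ of 1 = 0 (operand ≠ 0)
((b ∨ (a ∨ c)) ⊃ ¬(¬a ⊃ b)): 0.92 > 0, so result = 0
((¬(¬a ⊃ b) ⊃ (b ∨ (a ∨ c))) ∨ ((b ∨ (a ∨ c)) ⊃ ¬(¬a ⊃ b))) = max(1, 0) = 1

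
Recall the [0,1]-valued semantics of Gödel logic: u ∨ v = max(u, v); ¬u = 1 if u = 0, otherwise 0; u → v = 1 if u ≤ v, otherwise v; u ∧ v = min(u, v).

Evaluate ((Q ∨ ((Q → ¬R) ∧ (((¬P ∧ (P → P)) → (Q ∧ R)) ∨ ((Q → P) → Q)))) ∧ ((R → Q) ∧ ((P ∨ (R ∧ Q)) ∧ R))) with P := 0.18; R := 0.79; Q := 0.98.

0.79

¬R: Gödel ¬ of 0.79 = 0 (operand ≠ 0)
(Q → ¬R): 0.98 > 0, so result = 0
¬P: Gödel ¬ of 0.18 = 0 (operand ≠ 0)
(P → P): 0.18 ≤ 0.18, so result = 1
(¬P ∧ (P → P)) = min(0, 1) = 0
(Q ∧ R) = min(0.98, 0.79) = 0.79
((¬P ∧ (P → P)) → (Q ∧ R)): 0 ≤ 0.79, so result = 1
(Q → P): 0.98 > 0.18, so result = 0.18
((Q → P) → Q): 0.18 ≤ 0.98, so result = 1
(((¬P ∧ (P → P)) → (Q ∧ R)) ∨ ((Q → P) → Q)) = max(1, 1) = 1
((Q → ¬R) ∧ (((¬P ∧ (P → P)) → (Q ∧ R)) ∨ ((Q → P) → Q))) = min(0, 1) = 0
(Q ∨ ((Q → ¬R) ∧ (((¬P ∧ (P → P)) → (Q ∧ R)) ∨ ((Q → P) → Q)))) = max(0.98, 0) = 0.98
(R → Q): 0.79 ≤ 0.98, so result = 1
(R ∧ Q) = min(0.79, 0.98) = 0.79
(P ∨ (R ∧ Q)) = max(0.18, 0.79) = 0.79
((P ∨ (R ∧ Q)) ∧ R) = min(0.79, 0.79) = 0.79
((R → Q) ∧ ((P ∨ (R ∧ Q)) ∧ R)) = min(1, 0.79) = 0.79
((Q ∨ ((Q → ¬R) ∧ (((¬P ∧ (P → P)) → (Q ∧ R)) ∨ ((Q → P) → Q)))) ∧ ((R → Q) ∧ ((P ∨ (R ∧ Q)) ∧ R))) = min(0.98, 0.79) = 0.79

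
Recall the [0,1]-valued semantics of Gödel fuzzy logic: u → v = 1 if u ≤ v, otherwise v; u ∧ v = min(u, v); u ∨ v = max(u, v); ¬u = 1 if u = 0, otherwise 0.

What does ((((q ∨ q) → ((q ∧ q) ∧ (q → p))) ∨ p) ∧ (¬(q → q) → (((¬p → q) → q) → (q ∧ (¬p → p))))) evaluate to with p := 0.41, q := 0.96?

0.41

(q ∨ q) = max(0.96, 0.96) = 0.96
(q ∧ q) = min(0.96, 0.96) = 0.96
(q → p): 0.96 > 0.41, so result = 0.41
((q ∧ q) ∧ (q → p)) = min(0.96, 0.41) = 0.41
((q ∨ q) → ((q ∧ q) ∧ (q → p))): 0.96 > 0.41, so result = 0.41
(((q ∨ q) → ((q ∧ q) ∧ (q → p))) ∨ p) = max(0.41, 0.41) = 0.41
(q → q): 0.96 ≤ 0.96, so result = 1
¬(q → q): Gödel ¬ of 1 = 0 (operand ≠ 0)
¬p: Gödel ¬ of 0.41 = 0 (operand ≠ 0)
(¬p → q): 0 ≤ 0.96, so result = 1
((¬p → q) → q): 1 > 0.96, so result = 0.96
¬p: Gödel ¬ of 0.41 = 0 (operand ≠ 0)
(¬p → p): 0 ≤ 0.41, so result = 1
(q ∧ (¬p → p)) = min(0.96, 1) = 0.96
(((¬p → q) → q) → (q ∧ (¬p → p))): 0.96 ≤ 0.96, so result = 1
(¬(q → q) → (((¬p → q) → q) → (q ∧ (¬p → p)))): 0 ≤ 1, so result = 1
((((q ∨ q) → ((q ∧ q) ∧ (q → p))) ∨ p) ∧ (¬(q → q) → (((¬p → q) → q) → (q ∧ (¬p → p))))) = min(0.41, 1) = 0.41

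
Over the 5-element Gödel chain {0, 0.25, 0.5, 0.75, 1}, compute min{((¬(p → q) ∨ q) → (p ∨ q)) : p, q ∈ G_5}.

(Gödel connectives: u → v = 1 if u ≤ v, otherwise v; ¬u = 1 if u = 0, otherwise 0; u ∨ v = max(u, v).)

0.25

The minimum is attained at p = 0.25, q = 0:
  (p → q): 0.25 > 0, so result = 0
  ¬(p → q): Gödel ¬ of 0 = 1 (operand is 0)
  (¬(p → q) ∨ q) = max(1, 0) = 1
  (p ∨ q) = max(0.25, 0) = 0.25
  ((¬(p → q) ∨ q) → (p ∨ q)): 1 > 0.25, so result = 0.25
Checking all 25 assignments confirms none give a value below 0.25.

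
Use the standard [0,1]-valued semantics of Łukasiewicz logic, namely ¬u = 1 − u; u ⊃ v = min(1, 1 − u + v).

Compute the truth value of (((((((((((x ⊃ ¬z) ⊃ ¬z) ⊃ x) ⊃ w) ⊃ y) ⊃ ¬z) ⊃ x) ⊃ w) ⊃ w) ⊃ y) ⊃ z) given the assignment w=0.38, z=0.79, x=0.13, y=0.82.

0.89

¬z: Łukasiewicz ¬ gives 1 − 0.79 = 0.21
(x ⊃ ¬z): min(1, 1 − 0.13 + 0.21) = 1
¬z: Łukasiewicz ¬ gives 1 − 0.79 = 0.21
((x ⊃ ¬z) ⊃ ¬z): min(1, 1 − 1 + 0.21) = 0.21
(((x ⊃ ¬z) ⊃ ¬z) ⊃ x): min(1, 1 − 0.21 + 0.13) = 0.92
((((x ⊃ ¬z) ⊃ ¬z) ⊃ x) ⊃ w): min(1, 1 − 0.92 + 0.38) = 0.46
(((((x ⊃ ¬z) ⊃ ¬z) ⊃ x) ⊃ w) ⊃ y): min(1, 1 − 0.46 + 0.82) = 1
¬z: Łukasiewicz ¬ gives 1 − 0.79 = 0.21
((((((x ⊃ ¬z) ⊃ ¬z) ⊃ x) ⊃ w) ⊃ y) ⊃ ¬z): min(1, 1 − 1 + 0.21) = 0.21
(((((((x ⊃ ¬z) ⊃ ¬z) ⊃ x) ⊃ w) ⊃ y) ⊃ ¬z) ⊃ x): min(1, 1 − 0.21 + 0.13) = 0.92
((((((((x ⊃ ¬z) ⊃ ¬z) ⊃ x) ⊃ w) ⊃ y) ⊃ ¬z) ⊃ x) ⊃ w): min(1, 1 − 0.92 + 0.38) = 0.46
(((((((((x ⊃ ¬z) ⊃ ¬z) ⊃ x) ⊃ w) ⊃ y) ⊃ ¬z) ⊃ x) ⊃ w) ⊃ w): min(1, 1 − 0.46 + 0.38) = 0.92
((((((((((x ⊃ ¬z) ⊃ ¬z) ⊃ x) ⊃ w) ⊃ y) ⊃ ¬z) ⊃ x) ⊃ w) ⊃ w) ⊃ y): min(1, 1 − 0.92 + 0.82) = 0.9
(((((((((((x ⊃ ¬z) ⊃ ¬z) ⊃ x) ⊃ w) ⊃ y) ⊃ ¬z) ⊃ x) ⊃ w) ⊃ w) ⊃ y) ⊃ z): min(1, 1 − 0.9 + 0.79) = 0.89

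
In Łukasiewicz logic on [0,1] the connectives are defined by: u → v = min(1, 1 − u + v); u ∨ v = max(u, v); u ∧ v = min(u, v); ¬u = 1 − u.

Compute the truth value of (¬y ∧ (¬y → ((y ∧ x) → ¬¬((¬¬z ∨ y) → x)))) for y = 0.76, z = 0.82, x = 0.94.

0.24

¬y: Łukasiewicz ¬ gives 1 − 0.76 = 0.24
¬y: Łukasiewicz ¬ gives 1 − 0.76 = 0.24
(y ∧ x) = min(0.76, 0.94) = 0.76
¬z: Łukasiewicz ¬ gives 1 − 0.82 = 0.18
¬¬z: Łukasiewicz ¬ gives 1 − 0.18 = 0.82
(¬¬z ∨ y) = max(0.82, 0.76) = 0.82
((¬¬z ∨ y) → x): min(1, 1 − 0.82 + 0.94) = 1
¬((¬¬z ∨ y) → x): Łukasiewicz ¬ gives 1 − 1 = 0
¬¬((¬¬z ∨ y) → x): Łukasiewicz ¬ gives 1 − 0 = 1
((y ∧ x) → ¬¬((¬¬z ∨ y) → x)): min(1, 1 − 0.76 + 1) = 1
(¬y → ((y ∧ x) → ¬¬((¬¬z ∨ y) → x))): min(1, 1 − 0.24 + 1) = 1
(¬y ∧ (¬y → ((y ∧ x) → ¬¬((¬¬z ∨ y) → x)))) = min(0.24, 1) = 0.24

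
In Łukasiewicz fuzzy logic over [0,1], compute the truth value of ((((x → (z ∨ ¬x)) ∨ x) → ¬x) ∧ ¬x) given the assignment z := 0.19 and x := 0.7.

0.30

¬x: Łukasiewicz ¬ gives 1 − 0.7 = 0.3
(z ∨ ¬x) = max(0.19, 0.3) = 0.3
(x → (z ∨ ¬x)): min(1, 1 − 0.7 + 0.3) = 0.6
((x → (z ∨ ¬x)) ∨ x) = max(0.6, 0.7) = 0.7
¬x: Łukasiewicz ¬ gives 1 − 0.7 = 0.3
(((x → (z ∨ ¬x)) ∨ x) → ¬x): min(1, 1 − 0.7 + 0.3) = 0.6
¬x: Łukasiewicz ¬ gives 1 − 0.7 = 0.3
((((x → (z ∨ ¬x)) ∨ x) → ¬x) ∧ ¬x) = min(0.6, 0.3) = 0.3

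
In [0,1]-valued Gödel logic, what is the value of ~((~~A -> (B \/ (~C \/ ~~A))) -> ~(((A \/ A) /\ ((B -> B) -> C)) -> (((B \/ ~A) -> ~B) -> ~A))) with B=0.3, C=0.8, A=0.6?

~A: Gödel ¬ of 0.6 = 0 (operand ≠ 0)
~~A: Gödel ¬ of 0 = 1 (operand is 0)
~C: Gödel ¬ of 0.8 = 0 (operand ≠ 0)
~A: Gödel ¬ of 0.6 = 0 (operand ≠ 0)
~~A: Gödel ¬ of 0 = 1 (operand is 0)
(~C \/ ~~A) = max(0, 1) = 1
(B \/ (~C \/ ~~A)) = max(0.3, 1) = 1
(~~A -> (B \/ (~C \/ ~~A))): 1 ≤ 1, so result = 1
(A \/ A) = max(0.6, 0.6) = 0.6
(B -> B): 0.3 ≤ 0.3, so result = 1
((B -> B) -> C): 1 > 0.8, so result = 0.8
((A \/ A) /\ ((B -> B) -> C)) = min(0.6, 0.8) = 0.6
~A: Gödel ¬ of 0.6 = 0 (operand ≠ 0)
(B \/ ~A) = max(0.3, 0) = 0.3
~B: Gödel ¬ of 0.3 = 0 (operand ≠ 0)
((B \/ ~A) -> ~B): 0.3 > 0, so result = 0
~A: Gödel ¬ of 0.6 = 0 (operand ≠ 0)
(((B \/ ~A) -> ~B) -> ~A): 0 ≤ 0, so result = 1
(((A \/ A) /\ ((B -> B) -> C)) -> (((B \/ ~A) -> ~B) -> ~A)): 0.6 ≤ 1, so result = 1
~(((A \/ A) /\ ((B -> B) -> C)) -> (((B \/ ~A) -> ~B) -> ~A)): Gödel ¬ of 1 = 0 (operand ≠ 0)
((~~A -> (B \/ (~C \/ ~~A))) -> ~(((A \/ A) /\ ((B -> B) -> C)) -> (((B \/ ~A) -> ~B) -> ~A))): 1 > 0, so result = 0
~((~~A -> (B \/ (~C \/ ~~A))) -> ~(((A \/ A) /\ ((B -> B) -> C)) -> (((B \/ ~A) -> ~B) -> ~A))): Gödel ¬ of 0 = 1 (operand is 0)

1.00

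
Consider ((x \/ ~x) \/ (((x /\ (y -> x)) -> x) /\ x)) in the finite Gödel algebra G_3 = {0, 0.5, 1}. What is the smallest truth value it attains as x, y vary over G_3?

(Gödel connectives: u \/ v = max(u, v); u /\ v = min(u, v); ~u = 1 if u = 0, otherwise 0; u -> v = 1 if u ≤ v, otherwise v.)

0.50

The minimum is attained at x = 0.5, y = 0:
  ~x: Gödel ¬ of 0.5 = 0 (operand ≠ 0)
  (x \/ ~x) = max(0.5, 0) = 0.5
  (y -> x): 0 ≤ 0.5, so result = 1
  (x /\ (y -> x)) = min(0.5, 1) = 0.5
  ((x /\ (y -> x)) -> x): 0.5 ≤ 0.5, so result = 1
  (((x /\ (y -> x)) -> x) /\ x) = min(1, 0.5) = 0.5
  ((x \/ ~x) \/ (((x /\ (y -> x)) -> x) /\ x)) = max(0.5, 0.5) = 0.5
Checking all 9 assignments confirms none give a value below 0.50.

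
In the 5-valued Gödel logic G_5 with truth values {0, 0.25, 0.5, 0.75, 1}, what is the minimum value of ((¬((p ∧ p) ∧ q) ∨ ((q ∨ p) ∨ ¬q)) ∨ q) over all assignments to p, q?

The minimum is attained at p = 0.25, q = 0.25:
  (p ∧ p) = min(0.25, 0.25) = 0.25
  ((p ∧ p) ∧ q) = min(0.25, 0.25) = 0.25
  ¬((p ∧ p) ∧ q): Gödel ¬ of 0.25 = 0 (operand ≠ 0)
  (q ∨ p) = max(0.25, 0.25) = 0.25
  ¬q: Gödel ¬ of 0.25 = 0 (operand ≠ 0)
  ((q ∨ p) ∨ ¬q) = max(0.25, 0) = 0.25
  (¬((p ∧ p) ∧ q) ∨ ((q ∨ p) ∨ ¬q)) = max(0, 0.25) = 0.25
  ((¬((p ∧ p) ∧ q) ∨ ((q ∨ p) ∨ ¬q)) ∨ q) = max(0.25, 0.25) = 0.25
Checking all 25 assignments confirms none give a value below 0.25.

0.25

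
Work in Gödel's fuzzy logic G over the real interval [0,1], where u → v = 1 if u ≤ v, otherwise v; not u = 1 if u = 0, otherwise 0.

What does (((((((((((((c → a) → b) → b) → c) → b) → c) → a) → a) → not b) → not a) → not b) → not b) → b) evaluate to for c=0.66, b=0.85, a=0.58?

(c → a): 0.66 > 0.58, so result = 0.58
((c → a) → b): 0.58 ≤ 0.85, so result = 1
(((c → a) → b) → b): 1 > 0.85, so result = 0.85
((((c → a) → b) → b) → c): 0.85 > 0.66, so result = 0.66
(((((c → a) → b) → b) → c) → b): 0.66 ≤ 0.85, so result = 1
((((((c → a) → b) → b) → c) → b) → c): 1 > 0.66, so result = 0.66
(((((((c → a) → b) → b) → c) → b) → c) → a): 0.66 > 0.58, so result = 0.58
((((((((c → a) → b) → b) → c) → b) → c) → a) → a): 0.58 ≤ 0.58, so result = 1
not b: Gödel ¬ of 0.85 = 0 (operand ≠ 0)
(((((((((c → a) → b) → b) → c) → b) → c) → a) → a) → not b): 1 > 0, so result = 0
not a: Gödel ¬ of 0.58 = 0 (operand ≠ 0)
((((((((((c → a) → b) → b) → c) → b) → c) → a) → a) → not b) → not a): 0 ≤ 0, so result = 1
not b: Gödel ¬ of 0.85 = 0 (operand ≠ 0)
(((((((((((c → a) → b) → b) → c) → b) → c) → a) → a) → not b) → not a) → not b): 1 > 0, so result = 0
not b: Gödel ¬ of 0.85 = 0 (operand ≠ 0)
((((((((((((c → a) → b) → b) → c) → b) → c) → a) → a) → not b) → not a) → not b) → not b): 0 ≤ 0, so result = 1
(((((((((((((c → a) → b) → b) → c) → b) → c) → a) → a) → not b) → not a) → not b) → not b) → b): 1 > 0.85, so result = 0.85

0.85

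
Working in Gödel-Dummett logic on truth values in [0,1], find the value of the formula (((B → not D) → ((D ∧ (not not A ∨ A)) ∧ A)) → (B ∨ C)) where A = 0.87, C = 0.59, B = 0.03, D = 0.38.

not D: Gödel ¬ of 0.38 = 0 (operand ≠ 0)
(B → not D): 0.03 > 0, so result = 0
not A: Gödel ¬ of 0.87 = 0 (operand ≠ 0)
not not A: Gödel ¬ of 0 = 1 (operand is 0)
(not not A ∨ A) = max(1, 0.87) = 1
(D ∧ (not not A ∨ A)) = min(0.38, 1) = 0.38
((D ∧ (not not A ∨ A)) ∧ A) = min(0.38, 0.87) = 0.38
((B → not D) → ((D ∧ (not not A ∨ A)) ∧ A)): 0 ≤ 0.38, so result = 1
(B ∨ C) = max(0.03, 0.59) = 0.59
(((B → not D) → ((D ∧ (not not A ∨ A)) ∧ A)) → (B ∨ C)): 1 > 0.59, so result = 0.59

0.59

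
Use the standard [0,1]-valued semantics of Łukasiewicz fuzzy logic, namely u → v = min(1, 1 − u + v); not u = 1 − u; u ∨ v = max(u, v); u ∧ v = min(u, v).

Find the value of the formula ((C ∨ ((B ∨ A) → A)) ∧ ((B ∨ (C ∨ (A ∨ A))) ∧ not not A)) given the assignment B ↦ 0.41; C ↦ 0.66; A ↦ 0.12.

(B ∨ A) = max(0.41, 0.12) = 0.41
((B ∨ A) → A): min(1, 1 − 0.41 + 0.12) = 0.71
(C ∨ ((B ∨ A) → A)) = max(0.66, 0.71) = 0.71
(A ∨ A) = max(0.12, 0.12) = 0.12
(C ∨ (A ∨ A)) = max(0.66, 0.12) = 0.66
(B ∨ (C ∨ (A ∨ A))) = max(0.41, 0.66) = 0.66
not A: Łukasiewicz ¬ gives 1 − 0.12 = 0.88
not not A: Łukasiewicz ¬ gives 1 − 0.88 = 0.12
((B ∨ (C ∨ (A ∨ A))) ∧ not not A) = min(0.66, 0.12) = 0.12
((C ∨ ((B ∨ A) → A)) ∧ ((B ∨ (C ∨ (A ∨ A))) ∧ not not A)) = min(0.71, 0.12) = 0.12

0.12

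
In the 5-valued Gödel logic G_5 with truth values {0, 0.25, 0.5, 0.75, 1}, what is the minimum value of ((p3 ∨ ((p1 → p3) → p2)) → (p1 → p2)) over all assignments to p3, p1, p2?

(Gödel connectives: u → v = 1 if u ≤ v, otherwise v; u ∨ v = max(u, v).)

The minimum is attained at p3 = 0, p1 = 0.25, p2 = 0:
  (p1 → p3): 0.25 > 0, so result = 0
  ((p1 → p3) → p2): 0 ≤ 0, so result = 1
  (p3 ∨ ((p1 → p3) → p2)) = max(0, 1) = 1
  (p1 → p2): 0.25 > 0, so result = 0
  ((p3 ∨ ((p1 → p3) → p2)) → (p1 → p2)): 1 > 0, so result = 0
Checking all 125 assignments confirms none give a value below 0.00.

0.00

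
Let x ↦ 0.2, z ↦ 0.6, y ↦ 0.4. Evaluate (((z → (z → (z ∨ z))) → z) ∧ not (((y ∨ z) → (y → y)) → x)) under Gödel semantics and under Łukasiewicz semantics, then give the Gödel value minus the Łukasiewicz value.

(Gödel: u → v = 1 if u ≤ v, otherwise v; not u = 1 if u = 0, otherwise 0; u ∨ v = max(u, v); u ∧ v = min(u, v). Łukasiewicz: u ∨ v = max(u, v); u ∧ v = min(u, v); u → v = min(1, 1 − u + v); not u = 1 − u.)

-0.60

Gödel evaluation:
  (z ∨ z) = max(0.6, 0.6) = 0.6
  (z → (z ∨ z)): 0.6 ≤ 0.6, so result = 1
  (z → (z → (z ∨ z))): 0.6 ≤ 1, so result = 1
  ((z → (z → (z ∨ z))) → z): 1 > 0.6, so result = 0.6
  (y ∨ z) = max(0.4, 0.6) = 0.6
  (y → y): 0.4 ≤ 0.4, so result = 1
  ((y ∨ z) → (y → y)): 0.6 ≤ 1, so result = 1
  (((y ∨ z) → (y → y)) → x): 1 > 0.2, so result = 0.2
  not (((y ∨ z) → (y → y)) → x): Gödel ¬ of 0.2 = 0 (operand ≠ 0)
  (((z → (z → (z ∨ z))) → z) ∧ not (((y ∨ z) → (y → y)) → x)) = min(0.6, 0) = 0
  Gödel value = 0
Łukasiewicz evaluation:
  (z ∨ z) = max(0.6, 0.6) = 0.6
  (z → (z ∨ z)): min(1, 1 − 0.6 + 0.6) = 1
  (z → (z → (z ∨ z))): min(1, 1 − 0.6 + 1) = 1
  ((z → (z → (z ∨ z))) → z): min(1, 1 − 1 + 0.6) = 0.6
  (y ∨ z) = max(0.4, 0.6) = 0.6
  (y → y): min(1, 1 − 0.4 + 0.4) = 1
  ((y ∨ z) → (y → y)): min(1, 1 − 0.6 + 1) = 1
  (((y ∨ z) → (y → y)) → x): min(1, 1 − 1 + 0.2) = 0.2
  not (((y ∨ z) → (y → y)) → x): Łukasiewicz ¬ gives 1 − 0.2 = 0.8
  (((z → (z → (z ∨ z))) → z) ∧ not (((y ∨ z) → (y → y)) → x)) = min(0.6, 0.8) = 0.6
  Łukasiewicz value = 0.6
Difference: 0 − 0.6 = -0.60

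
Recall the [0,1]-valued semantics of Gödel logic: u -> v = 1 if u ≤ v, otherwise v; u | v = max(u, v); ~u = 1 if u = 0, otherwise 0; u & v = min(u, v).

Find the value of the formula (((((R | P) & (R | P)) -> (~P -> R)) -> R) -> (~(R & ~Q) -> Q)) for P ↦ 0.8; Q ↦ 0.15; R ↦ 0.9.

(R | P) = max(0.9, 0.8) = 0.9
(R | P) = max(0.9, 0.8) = 0.9
((R | P) & (R | P)) = min(0.9, 0.9) = 0.9
~P: Gödel ¬ of 0.8 = 0 (operand ≠ 0)
(~P -> R): 0 ≤ 0.9, so result = 1
(((R | P) & (R | P)) -> (~P -> R)): 0.9 ≤ 1, so result = 1
((((R | P) & (R | P)) -> (~P -> R)) -> R): 1 > 0.9, so result = 0.9
~Q: Gödel ¬ of 0.15 = 0 (operand ≠ 0)
(R & ~Q) = min(0.9, 0) = 0
~(R & ~Q): Gödel ¬ of 0 = 1 (operand is 0)
(~(R & ~Q) -> Q): 1 > 0.15, so result = 0.15
(((((R | P) & (R | P)) -> (~P -> R)) -> R) -> (~(R & ~Q) -> Q)): 0.9 > 0.15, so result = 0.15

0.15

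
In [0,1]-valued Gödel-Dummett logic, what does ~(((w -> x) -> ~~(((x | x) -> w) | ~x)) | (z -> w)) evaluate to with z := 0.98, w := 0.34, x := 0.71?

(w -> x): 0.34 ≤ 0.71, so result = 1
(x | x) = max(0.71, 0.71) = 0.71
((x | x) -> w): 0.71 > 0.34, so result = 0.34
~x: Gödel ¬ of 0.71 = 0 (operand ≠ 0)
(((x | x) -> w) | ~x) = max(0.34, 0) = 0.34
~(((x | x) -> w) | ~x): Gödel ¬ of 0.34 = 0 (operand ≠ 0)
~~(((x | x) -> w) | ~x): Gödel ¬ of 0 = 1 (operand is 0)
((w -> x) -> ~~(((x | x) -> w) | ~x)): 1 ≤ 1, so result = 1
(z -> w): 0.98 > 0.34, so result = 0.34
(((w -> x) -> ~~(((x | x) -> w) | ~x)) | (z -> w)) = max(1, 0.34) = 1
~(((w -> x) -> ~~(((x | x) -> w) | ~x)) | (z -> w)): Gödel ¬ of 1 = 0 (operand ≠ 0)

0.00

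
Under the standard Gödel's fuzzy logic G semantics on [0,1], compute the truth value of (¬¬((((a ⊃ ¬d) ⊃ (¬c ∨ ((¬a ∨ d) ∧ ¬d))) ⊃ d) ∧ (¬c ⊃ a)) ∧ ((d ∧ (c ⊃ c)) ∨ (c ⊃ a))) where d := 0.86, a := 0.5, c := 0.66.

¬d: Gödel ¬ of 0.86 = 0 (operand ≠ 0)
(a ⊃ ¬d): 0.5 > 0, so result = 0
¬c: Gödel ¬ of 0.66 = 0 (operand ≠ 0)
¬a: Gödel ¬ of 0.5 = 0 (operand ≠ 0)
(¬a ∨ d) = max(0, 0.86) = 0.86
¬d: Gödel ¬ of 0.86 = 0 (operand ≠ 0)
((¬a ∨ d) ∧ ¬d) = min(0.86, 0) = 0
(¬c ∨ ((¬a ∨ d) ∧ ¬d)) = max(0, 0) = 0
((a ⊃ ¬d) ⊃ (¬c ∨ ((¬a ∨ d) ∧ ¬d))): 0 ≤ 0, so result = 1
(((a ⊃ ¬d) ⊃ (¬c ∨ ((¬a ∨ d) ∧ ¬d))) ⊃ d): 1 > 0.86, so result = 0.86
¬c: Gödel ¬ of 0.66 = 0 (operand ≠ 0)
(¬c ⊃ a): 0 ≤ 0.5, so result = 1
((((a ⊃ ¬d) ⊃ (¬c ∨ ((¬a ∨ d) ∧ ¬d))) ⊃ d) ∧ (¬c ⊃ a)) = min(0.86, 1) = 0.86
¬((((a ⊃ ¬d) ⊃ (¬c ∨ ((¬a ∨ d) ∧ ¬d))) ⊃ d) ∧ (¬c ⊃ a)): Gödel ¬ of 0.86 = 0 (operand ≠ 0)
¬¬((((a ⊃ ¬d) ⊃ (¬c ∨ ((¬a ∨ d) ∧ ¬d))) ⊃ d) ∧ (¬c ⊃ a)): Gödel ¬ of 0 = 1 (operand is 0)
(c ⊃ c): 0.66 ≤ 0.66, so result = 1
(d ∧ (c ⊃ c)) = min(0.86, 1) = 0.86
(c ⊃ a): 0.66 > 0.5, so result = 0.5
((d ∧ (c ⊃ c)) ∨ (c ⊃ a)) = max(0.86, 0.5) = 0.86
(¬¬((((a ⊃ ¬d) ⊃ (¬c ∨ ((¬a ∨ d) ∧ ¬d))) ⊃ d) ∧ (¬c ⊃ a)) ∧ ((d ∧ (c ⊃ c)) ∨ (c ⊃ a))) = min(1, 0.86) = 0.86

0.86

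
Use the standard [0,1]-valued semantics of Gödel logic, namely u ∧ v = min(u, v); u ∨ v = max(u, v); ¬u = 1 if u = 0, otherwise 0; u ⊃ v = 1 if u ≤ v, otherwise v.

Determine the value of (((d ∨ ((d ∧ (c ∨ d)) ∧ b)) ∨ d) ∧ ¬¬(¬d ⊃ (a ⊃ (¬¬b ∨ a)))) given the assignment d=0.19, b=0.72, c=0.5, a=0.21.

0.19

(c ∨ d) = max(0.5, 0.19) = 0.5
(d ∧ (c ∨ d)) = min(0.19, 0.5) = 0.19
((d ∧ (c ∨ d)) ∧ b) = min(0.19, 0.72) = 0.19
(d ∨ ((d ∧ (c ∨ d)) ∧ b)) = max(0.19, 0.19) = 0.19
((d ∨ ((d ∧ (c ∨ d)) ∧ b)) ∨ d) = max(0.19, 0.19) = 0.19
¬d: Gödel ¬ of 0.19 = 0 (operand ≠ 0)
¬b: Gödel ¬ of 0.72 = 0 (operand ≠ 0)
¬¬b: Gödel ¬ of 0 = 1 (operand is 0)
(¬¬b ∨ a) = max(1, 0.21) = 1
(a ⊃ (¬¬b ∨ a)): 0.21 ≤ 1, so result = 1
(¬d ⊃ (a ⊃ (¬¬b ∨ a))): 0 ≤ 1, so result = 1
¬(¬d ⊃ (a ⊃ (¬¬b ∨ a))): Gödel ¬ of 1 = 0 (operand ≠ 0)
¬¬(¬d ⊃ (a ⊃ (¬¬b ∨ a))): Gödel ¬ of 0 = 1 (operand is 0)
(((d ∨ ((d ∧ (c ∨ d)) ∧ b)) ∨ d) ∧ ¬¬(¬d ⊃ (a ⊃ (¬¬b ∨ a)))) = min(0.19, 1) = 0.19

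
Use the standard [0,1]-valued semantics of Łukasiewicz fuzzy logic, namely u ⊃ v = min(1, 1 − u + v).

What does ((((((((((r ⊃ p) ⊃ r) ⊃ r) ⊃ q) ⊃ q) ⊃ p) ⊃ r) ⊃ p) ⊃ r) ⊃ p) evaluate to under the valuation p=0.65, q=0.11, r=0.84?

0.65

(r ⊃ p): min(1, 1 − 0.84 + 0.65) = 0.81
((r ⊃ p) ⊃ r): min(1, 1 − 0.81 + 0.84) = 1
(((r ⊃ p) ⊃ r) ⊃ r): min(1, 1 − 1 + 0.84) = 0.84
((((r ⊃ p) ⊃ r) ⊃ r) ⊃ q): min(1, 1 − 0.84 + 0.11) = 0.27
(((((r ⊃ p) ⊃ r) ⊃ r) ⊃ q) ⊃ q): min(1, 1 − 0.27 + 0.11) = 0.84
((((((r ⊃ p) ⊃ r) ⊃ r) ⊃ q) ⊃ q) ⊃ p): min(1, 1 − 0.84 + 0.65) = 0.81
(((((((r ⊃ p) ⊃ r) ⊃ r) ⊃ q) ⊃ q) ⊃ p) ⊃ r): min(1, 1 − 0.81 + 0.84) = 1
((((((((r ⊃ p) ⊃ r) ⊃ r) ⊃ q) ⊃ q) ⊃ p) ⊃ r) ⊃ p): min(1, 1 − 1 + 0.65) = 0.65
(((((((((r ⊃ p) ⊃ r) ⊃ r) ⊃ q) ⊃ q) ⊃ p) ⊃ r) ⊃ p) ⊃ r): min(1, 1 − 0.65 + 0.84) = 1
((((((((((r ⊃ p) ⊃ r) ⊃ r) ⊃ q) ⊃ q) ⊃ p) ⊃ r) ⊃ p) ⊃ r) ⊃ p): min(1, 1 − 1 + 0.65) = 0.65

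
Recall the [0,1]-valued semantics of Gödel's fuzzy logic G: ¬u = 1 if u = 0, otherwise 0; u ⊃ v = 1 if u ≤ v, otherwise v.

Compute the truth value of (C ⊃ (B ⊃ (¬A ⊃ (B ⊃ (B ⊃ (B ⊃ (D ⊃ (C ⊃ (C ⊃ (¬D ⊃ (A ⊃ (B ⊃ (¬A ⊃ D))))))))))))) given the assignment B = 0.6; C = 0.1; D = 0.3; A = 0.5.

1.00

¬A: Gödel ¬ of 0.5 = 0 (operand ≠ 0)
¬D: Gödel ¬ of 0.3 = 0 (operand ≠ 0)
¬A: Gödel ¬ of 0.5 = 0 (operand ≠ 0)
(¬A ⊃ D): 0 ≤ 0.3, so result = 1
(B ⊃ (¬A ⊃ D)): 0.6 ≤ 1, so result = 1
(A ⊃ (B ⊃ (¬A ⊃ D))): 0.5 ≤ 1, so result = 1
(¬D ⊃ (A ⊃ (B ⊃ (¬A ⊃ D)))): 0 ≤ 1, so result = 1
(C ⊃ (¬D ⊃ (A ⊃ (B ⊃ (¬A ⊃ D))))): 0.1 ≤ 1, so result = 1
(C ⊃ (C ⊃ (¬D ⊃ (A ⊃ (B ⊃ (¬A ⊃ D)))))): 0.1 ≤ 1, so result = 1
(D ⊃ (C ⊃ (C ⊃ (¬D ⊃ (A ⊃ (B ⊃ (¬A ⊃ D))))))): 0.3 ≤ 1, so result = 1
(B ⊃ (D ⊃ (C ⊃ (C ⊃ (¬D ⊃ (A ⊃ (B ⊃ (¬A ⊃ D)))))))): 0.6 ≤ 1, so result = 1
(B ⊃ (B ⊃ (D ⊃ (C ⊃ (C ⊃ (¬D ⊃ (A ⊃ (B ⊃ (¬A ⊃ D))))))))): 0.6 ≤ 1, so result = 1
(B ⊃ (B ⊃ (B ⊃ (D ⊃ (C ⊃ (C ⊃ (¬D ⊃ (A ⊃ (B ⊃ (¬A ⊃ D)))))))))): 0.6 ≤ 1, so result = 1
(¬A ⊃ (B ⊃ (B ⊃ (B ⊃ (D ⊃ (C ⊃ (C ⊃ (¬D ⊃ (A ⊃ (B ⊃ (¬A ⊃ D))))))))))): 0 ≤ 1, so result = 1
(B ⊃ (¬A ⊃ (B ⊃ (B ⊃ (B ⊃ (D ⊃ (C ⊃ (C ⊃ (¬D ⊃ (A ⊃ (B ⊃ (¬A ⊃ D)))))))))))): 0.6 ≤ 1, so result = 1
(C ⊃ (B ⊃ (¬A ⊃ (B ⊃ (B ⊃ (B ⊃ (D ⊃ (C ⊃ (C ⊃ (¬D ⊃ (A ⊃ (B ⊃ (¬A ⊃ D))))))))))))): 0.1 ≤ 1, so result = 1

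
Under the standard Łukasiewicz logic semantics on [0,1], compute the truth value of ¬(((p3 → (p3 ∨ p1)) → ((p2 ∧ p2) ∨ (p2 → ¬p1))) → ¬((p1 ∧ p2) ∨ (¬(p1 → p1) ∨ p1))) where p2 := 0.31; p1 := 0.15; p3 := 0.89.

0.15

(p3 ∨ p1) = max(0.89, 0.15) = 0.89
(p3 → (p3 ∨ p1)): min(1, 1 − 0.89 + 0.89) = 1
(p2 ∧ p2) = min(0.31, 0.31) = 0.31
¬p1: Łukasiewicz ¬ gives 1 − 0.15 = 0.85
(p2 → ¬p1): min(1, 1 − 0.31 + 0.85) = 1
((p2 ∧ p2) ∨ (p2 → ¬p1)) = max(0.31, 1) = 1
((p3 → (p3 ∨ p1)) → ((p2 ∧ p2) ∨ (p2 → ¬p1))): min(1, 1 − 1 + 1) = 1
(p1 ∧ p2) = min(0.15, 0.31) = 0.15
(p1 → p1): min(1, 1 − 0.15 + 0.15) = 1
¬(p1 → p1): Łukasiewicz ¬ gives 1 − 1 = 0
(¬(p1 → p1) ∨ p1) = max(0, 0.15) = 0.15
((p1 ∧ p2) ∨ (¬(p1 → p1) ∨ p1)) = max(0.15, 0.15) = 0.15
¬((p1 ∧ p2) ∨ (¬(p1 → p1) ∨ p1)): Łukasiewicz ¬ gives 1 − 0.15 = 0.85
(((p3 → (p3 ∨ p1)) → ((p2 ∧ p2) ∨ (p2 → ¬p1))) → ¬((p1 ∧ p2) ∨ (¬(p1 → p1) ∨ p1))): min(1, 1 − 1 + 0.85) = 0.85
¬(((p3 → (p3 ∨ p1)) → ((p2 ∧ p2) ∨ (p2 → ¬p1))) → ¬((p1 ∧ p2) ∨ (¬(p1 → p1) ∨ p1))): Łukasiewicz ¬ gives 1 − 0.85 = 0.15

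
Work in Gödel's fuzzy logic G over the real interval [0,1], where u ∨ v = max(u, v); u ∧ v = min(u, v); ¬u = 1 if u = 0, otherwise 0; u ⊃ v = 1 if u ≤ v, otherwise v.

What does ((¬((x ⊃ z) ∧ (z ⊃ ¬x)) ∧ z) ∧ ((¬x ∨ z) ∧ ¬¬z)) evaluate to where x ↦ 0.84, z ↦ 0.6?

(x ⊃ z): 0.84 > 0.6, so result = 0.6
¬x: Gödel ¬ of 0.84 = 0 (operand ≠ 0)
(z ⊃ ¬x): 0.6 > 0, so result = 0
((x ⊃ z) ∧ (z ⊃ ¬x)) = min(0.6, 0) = 0
¬((x ⊃ z) ∧ (z ⊃ ¬x)): Gödel ¬ of 0 = 1 (operand is 0)
(¬((x ⊃ z) ∧ (z ⊃ ¬x)) ∧ z) = min(1, 0.6) = 0.6
¬x: Gödel ¬ of 0.84 = 0 (operand ≠ 0)
(¬x ∨ z) = max(0, 0.6) = 0.6
¬z: Gödel ¬ of 0.6 = 0 (operand ≠ 0)
¬¬z: Gödel ¬ of 0 = 1 (operand is 0)
((¬x ∨ z) ∧ ¬¬z) = min(0.6, 1) = 0.6
((¬((x ⊃ z) ∧ (z ⊃ ¬x)) ∧ z) ∧ ((¬x ∨ z) ∧ ¬¬z)) = min(0.6, 0.6) = 0.6

0.60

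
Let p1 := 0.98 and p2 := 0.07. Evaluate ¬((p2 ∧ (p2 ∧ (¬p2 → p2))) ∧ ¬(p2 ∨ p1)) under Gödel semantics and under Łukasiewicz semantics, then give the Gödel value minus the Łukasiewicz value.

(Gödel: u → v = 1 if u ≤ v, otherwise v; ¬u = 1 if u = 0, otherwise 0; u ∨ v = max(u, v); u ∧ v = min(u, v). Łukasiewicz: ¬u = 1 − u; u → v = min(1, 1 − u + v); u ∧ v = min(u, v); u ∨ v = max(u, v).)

0.02

Gödel evaluation:
  ¬p2: Gödel ¬ of 0.07 = 0 (operand ≠ 0)
  (¬p2 → p2): 0 ≤ 0.07, so result = 1
  (p2 ∧ (¬p2 → p2)) = min(0.07, 1) = 0.07
  (p2 ∧ (p2 ∧ (¬p2 → p2))) = min(0.07, 0.07) = 0.07
  (p2 ∨ p1) = max(0.07, 0.98) = 0.98
  ¬(p2 ∨ p1): Gödel ¬ of 0.98 = 0 (operand ≠ 0)
  ((p2 ∧ (p2 ∧ (¬p2 → p2))) ∧ ¬(p2 ∨ p1)) = min(0.07, 0) = 0
  ¬((p2 ∧ (p2 ∧ (¬p2 → p2))) ∧ ¬(p2 ∨ p1)): Gödel ¬ of 0 = 1 (operand is 0)
  Gödel value = 1
Łukasiewicz evaluation:
  ¬p2: Łukasiewicz ¬ gives 1 − 0.07 = 0.93
  (¬p2 → p2): min(1, 1 − 0.93 + 0.07) = 0.14
  (p2 ∧ (¬p2 → p2)) = min(0.07, 0.14) = 0.07
  (p2 ∧ (p2 ∧ (¬p2 → p2))) = min(0.07, 0.07) = 0.07
  (p2 ∨ p1) = max(0.07, 0.98) = 0.98
  ¬(p2 ∨ p1): Łukasiewicz ¬ gives 1 − 0.98 = 0.02
  ((p2 ∧ (p2 ∧ (¬p2 → p2))) ∧ ¬(p2 ∨ p1)) = min(0.07, 0.02) = 0.02
  ¬((p2 ∧ (p2 ∧ (¬p2 → p2))) ∧ ¬(p2 ∨ p1)): Łukasiewicz ¬ gives 1 − 0.02 = 0.98
  Łukasiewicz value = 0.98
Difference: 1 − 0.98 = 0.02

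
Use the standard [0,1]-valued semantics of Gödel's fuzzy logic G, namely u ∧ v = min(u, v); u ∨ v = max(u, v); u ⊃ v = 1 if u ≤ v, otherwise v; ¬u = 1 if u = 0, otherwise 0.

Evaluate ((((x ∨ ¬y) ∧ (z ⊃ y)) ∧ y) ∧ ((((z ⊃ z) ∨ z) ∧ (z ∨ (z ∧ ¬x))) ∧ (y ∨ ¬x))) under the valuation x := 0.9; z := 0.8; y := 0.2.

¬y: Gödel ¬ of 0.2 = 0 (operand ≠ 0)
(x ∨ ¬y) = max(0.9, 0) = 0.9
(z ⊃ y): 0.8 > 0.2, so result = 0.2
((x ∨ ¬y) ∧ (z ⊃ y)) = min(0.9, 0.2) = 0.2
(((x ∨ ¬y) ∧ (z ⊃ y)) ∧ y) = min(0.2, 0.2) = 0.2
(z ⊃ z): 0.8 ≤ 0.8, so result = 1
((z ⊃ z) ∨ z) = max(1, 0.8) = 1
¬x: Gödel ¬ of 0.9 = 0 (operand ≠ 0)
(z ∧ ¬x) = min(0.8, 0) = 0
(z ∨ (z ∧ ¬x)) = max(0.8, 0) = 0.8
(((z ⊃ z) ∨ z) ∧ (z ∨ (z ∧ ¬x))) = min(1, 0.8) = 0.8
¬x: Gödel ¬ of 0.9 = 0 (operand ≠ 0)
(y ∨ ¬x) = max(0.2, 0) = 0.2
((((z ⊃ z) ∨ z) ∧ (z ∨ (z ∧ ¬x))) ∧ (y ∨ ¬x)) = min(0.8, 0.2) = 0.2
((((x ∨ ¬y) ∧ (z ⊃ y)) ∧ y) ∧ ((((z ⊃ z) ∨ z) ∧ (z ∨ (z ∧ ¬x))) ∧ (y ∨ ¬x))) = min(0.2, 0.2) = 0.2

0.20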